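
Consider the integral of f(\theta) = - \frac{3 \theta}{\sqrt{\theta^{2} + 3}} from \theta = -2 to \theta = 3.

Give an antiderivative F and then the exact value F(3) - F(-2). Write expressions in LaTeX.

The substitution u = \theta^{2} + 3 works: f is exactly (dF/du)*(du/d\theta) for that inner function.
F(\theta) = - 3 \sqrt{\theta^{2} + 3} is an antiderivative of f.
Check: d/d\theta[- 3 \sqrt{\theta^{2} + 3}] = - \frac{3 \theta}{\sqrt{\theta^{2} + 3}} = f(\theta).
F(3) = - 6 \sqrt{3}; F(-2) = - 3 \sqrt{7}.
Integral = F(3) - F(-2) = - 6 \sqrt{3} + 3 \sqrt{7}.

Antiderivative: F(\theta) = - 3 \sqrt{\theta^{2} + 3}; value = - 6 \sqrt{3} + 3 \sqrt{7}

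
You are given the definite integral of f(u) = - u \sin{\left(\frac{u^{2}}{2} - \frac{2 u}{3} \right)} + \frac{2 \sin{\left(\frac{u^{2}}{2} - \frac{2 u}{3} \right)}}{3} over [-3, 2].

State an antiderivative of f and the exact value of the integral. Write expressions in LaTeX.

The substitution w = \frac{u^{2}}{2} - \frac{2 u}{3} works: f is exactly (dF/dw)*(dw/du) for that inner function.
F(u) = \cos{\left(\frac{u^{2}}{2} - \frac{2 u}{3} \right)} is an antiderivative of f.
Check: d/du[\cos{\left(\frac{u^{2}}{2} - \frac{2 u}{3} \right)}] = - u \sin{\left(\frac{u^{2}}{2} - \frac{2 u}{3} \right)} + \frac{2 \sin{\left(\frac{u^{2}}{2} - \frac{2 u}{3} \right)}}{3} = f(u).
F(2) = \cos{\left(\frac{2}{3} \right)}; F(-3) = \cos{\left(\frac{13}{2} \right)}.
Integral = F(2) - F(-3) = - \cos{\left(\frac{13}{2} \right)} + \cos{\left(\frac{2}{3} \right)}.

Antiderivative: F(u) = \cos{\left(\frac{u^{2}}{2} - \frac{2 u}{3} \right)}; value = - \cos{\left(\frac{13}{2} \right)} + \cos{\left(\frac{2}{3} \right)}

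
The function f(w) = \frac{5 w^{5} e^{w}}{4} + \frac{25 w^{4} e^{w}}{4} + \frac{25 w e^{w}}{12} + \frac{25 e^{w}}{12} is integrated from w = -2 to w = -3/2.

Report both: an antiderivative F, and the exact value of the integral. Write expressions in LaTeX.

Antiderivative: F(w) = \frac{5 w^{5} e^{w}}{4} + \frac{25 w e^{w}}{12}; value = - \frac{1615}{128 e^{\frac{3}{2}}} + \frac{265}{6 e^{2}}

f has the shape u'v + uv' for u = \frac{5 w^{5}}{4} + \frac{25 w}{12} and v = e^{w} — it is the derivative of the product u*v.
F(w) = \frac{5 w^{5} e^{w}}{4} + \frac{25 w e^{w}}{12} is an antiderivative of f.
Check: d/dw[\frac{5 w^{5} e^{w}}{4} + \frac{25 w e^{w}}{12}] = \frac{5 w^{5} e^{w}}{4} + \frac{25 w^{4} e^{w}}{4} + \frac{25 w e^{w}}{12} + \frac{25 e^{w}}{12} = f(w).
F(-3/2) = - \frac{1615}{128 e^{\frac{3}{2}}}; F(-2) = - \frac{265}{6 e^{2}}.
Integral = F(-3/2) - F(-2) = - \frac{1615}{128 e^{\frac{3}{2}}} + \frac{265}{6 e^{2}}.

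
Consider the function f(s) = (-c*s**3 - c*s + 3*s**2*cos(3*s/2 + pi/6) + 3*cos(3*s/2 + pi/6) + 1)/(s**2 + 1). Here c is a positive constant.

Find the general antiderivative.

Whatever form F(s) takes, F'(s) = f(s) is non-negotiable.
Check: d/ds[-c*s**2/2 + 2*sin(3*s/2 + pi/6) + atan(s)] = (-c*s**3 - c*s + 3*s**2*cos(3*s/2 + pi/6) + 3*cos(3*s/2 + pi/6) + 1)/(s**2 + 1) = f(s).

F(s) = -c*s**2/2 + 2*sin(3*s/2 + pi/6) + atan(s) + C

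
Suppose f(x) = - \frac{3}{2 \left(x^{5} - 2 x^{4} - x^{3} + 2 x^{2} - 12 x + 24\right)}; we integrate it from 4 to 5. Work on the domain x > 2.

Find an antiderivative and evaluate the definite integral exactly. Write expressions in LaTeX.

Antiderivative: F(x) = \frac{69 \log{\left(x - 2 \right)}}{1568} - \frac{3 \log{\left(x + 2 \right)}}{224} - \frac{3 \log{\left(x^{2} + 3 \right)}}{196} - \frac{\sqrt{3} \operatorname{atan}{\left(\frac{\sqrt{3} x}{3} \right)}}{49} + \frac{3}{56 x - 112}; value = - \frac{3 \log{\left(28 \right)}}{196} - \frac{\sqrt{3} \operatorname{atan}{\left(\frac{5 \sqrt{3}}{3} \right)}}{49} - \frac{69 \log{\left(2 \right)}}{1568} - \frac{3 \log{\left(7 \right)}}{224} - \frac{1}{112} + \frac{3 \log{\left(6 \right)}}{224} + \frac{\sqrt{3} \operatorname{atan}{\left(\frac{4 \sqrt{3}}{3} \right)}}{49} + \frac{3 \log{\left(19 \right)}}{196} + \frac{69 \log{\left(3 \right)}}{1568}

The denominator factors as 2 \left(x - 2\right)^{2} \left(x + 2\right) \left(x^{2} + 3\right); partial fractions split f into directly integrable pieces: - \frac{3 \left(x + 2\right)}{98 \left(x^{2} + 3\right)} - \frac{3}{224 \left(x + 2\right)} + \frac{69}{1568 \left(x - 2\right)} - \frac{3}{56 \left(x - 2\right)^{2}}.
F(x) = \frac{69 \log{\left(x - 2 \right)}}{1568} - \frac{3 \log{\left(x + 2 \right)}}{224} - \frac{3 \log{\left(x^{2} + 3 \right)}}{196} - \frac{\sqrt{3} \operatorname{atan}{\left(\frac{\sqrt{3} x}{3} \right)}}{49} + \frac{3}{56 x - 112} is an antiderivative of f.
Check: d/dx[\frac{69 \log{\left(x - 2 \right)}}{1568} - \frac{3 \log{\left(x + 2 \right)}}{224} - \frac{3 \log{\left(x^{2} + 3 \right)}}{196} - \frac{\sqrt{3} \operatorname{atan}{\left(\frac{\sqrt{3} x}{3} \right)}}{49} + \frac{3}{56 x - 112}] = - \frac{3}{2 x^{5} - 4 x^{4} - 2 x^{3} + 4 x^{2} - 24 x + 48}, which equals f(x).
F(5) = - \frac{3 \log{\left(28 \right)}}{196} - \frac{\sqrt{3} \operatorname{atan}{\left(\frac{5 \sqrt{3}}{3} \right)}}{49} - \frac{3 \log{\left(7 \right)}}{224} + \frac{1}{56} + \frac{69 \log{\left(3 \right)}}{1568}; F(4) = - \frac{3 \log{\left(19 \right)}}{196} - \frac{\sqrt{3} \operatorname{atan}{\left(\frac{4 \sqrt{3}}{3} \right)}}{49} - \frac{3 \log{\left(6 \right)}}{224} + \frac{3}{112} + \frac{69 \log{\left(2 \right)}}{1568}.
Integral = F(5) - F(4) = - \frac{3 \log{\left(28 \right)}}{196} - \frac{\sqrt{3} \operatorname{atan}{\left(\frac{5 \sqrt{3}}{3} \right)}}{49} - \frac{69 \log{\left(2 \right)}}{1568} - \frac{3 \log{\left(7 \right)}}{224} - \frac{1}{112} + \frac{3 \log{\left(6 \right)}}{224} + \frac{\sqrt{3} \operatorname{atan}{\left(\frac{4 \sqrt{3}}{3} \right)}}{49} + \frac{3 \log{\left(19 \right)}}{196} + \frac{69 \log{\left(3 \right)}}{1568}.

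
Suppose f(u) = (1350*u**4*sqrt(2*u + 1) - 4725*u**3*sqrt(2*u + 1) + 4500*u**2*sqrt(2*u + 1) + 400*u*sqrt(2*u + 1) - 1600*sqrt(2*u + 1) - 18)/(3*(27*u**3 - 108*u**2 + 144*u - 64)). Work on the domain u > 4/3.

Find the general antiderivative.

Check any antiderivative F(u) by computing F'(u) and comparing it with f(u).
Check: d/du[(180*u**4*sqrt(2*u + 1) - 300*u**3*sqrt(2*u + 1) - 115*u**2*sqrt(2*u + 1) + 200*u*sqrt(2*u + 1) + 80*sqrt(2*u + 1) + 3)/(3*(3*u - 4)**2)] = (2700*u**5 - 8100*u**4 + 4275*u**3 + 5300*u**2 - 2800*u - 18*sqrt(2*u + 1) - 1600)/(81*u**3*sqrt(2*u + 1) - 324*u**2*sqrt(2*u + 1) + 432*u*sqrt(2*u + 1) - 192*sqrt(2*u + 1)), which equals f(u).

F(u) = (180*u**4*sqrt(2*u + 1) - 300*u**3*sqrt(2*u + 1) - 115*u**2*sqrt(2*u + 1) + 200*u*sqrt(2*u + 1) + 80*sqrt(2*u + 1) + 3)/(3*(3*u - 4)**2) + C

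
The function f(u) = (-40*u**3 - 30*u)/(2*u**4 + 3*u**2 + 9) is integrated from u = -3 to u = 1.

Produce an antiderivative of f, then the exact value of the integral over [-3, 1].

The substitution w = 2*u**4/3 + u**2 + 3 works: f is exactly (dF/dw)*(dw/du) for that inner function.
F(u) = -5*log(2*u**4/3 + u**2 + 3) is an antiderivative of f.
Check: d/du[-5*log(2*u**4/3 + u**2 + 3)] = (-40*u**3 - 30*u)/(2*u**4 + 3*u**2 + 9) = f(u).
F(1) = -5*log(14/3); F(-3) = -5*log(66).
Integral = F(1) - F(-3) = -5*log(14/3) + 5*log(66).

Antiderivative: F(u) = -5*log(2*u**4/3 + u**2 + 3); value = -5*log(14/3) + 5*log(66)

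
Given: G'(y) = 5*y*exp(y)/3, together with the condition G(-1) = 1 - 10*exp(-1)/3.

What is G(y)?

G(y) = (5*y*exp(y) - 5*exp(y) + 3)/3

G'(y) has the shape u'v + uv' for u = 5*y/3 - 5/3 and v = exp(y) — it is the derivative of the product u*v.
A general antiderivative is (5*y - 5)*exp(y)/3 + C.
The condition gives C = 1 - 10*exp(-1)/3 - (-10*exp(-1)/3) = 1.
So G(y) = (5*y*exp(y) - 5*exp(y) + 3)/3.
Check: d/dy[(5*y*exp(y) - 5*exp(y) + 3)/3] = 5*y*exp(y)/3 = G'(y).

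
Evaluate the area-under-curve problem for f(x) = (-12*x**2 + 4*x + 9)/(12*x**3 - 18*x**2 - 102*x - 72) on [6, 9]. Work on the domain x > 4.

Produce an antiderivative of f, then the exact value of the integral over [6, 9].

The denominator factors as 6*(x - 4)*(x + 1)*(2*x + 3); partial fractions split f into directly integrable pieces: -16/(11*(2*x + 3)) + 7/(30*(x + 1)) - 167/(330*(x - 4)).
F(x) = -167*log(x - 4)/330 + 7*log(x + 1)/30 - 8*log(x + 3/2)/11 is an antiderivative of f.
Check: d/dx[-167*log(x - 4)/330 + 7*log(x + 1)/30 - 8*log(x + 3/2)/11] = (-12*x**2 + 4*x + 9)/(12*x**3 - 18*x**2 - 102*x - 72) = f(x).
F(9) = -8*log(21/2)/11 - 167*log(5)/330 + 7*log(10)/30; F(6) = -8*log(15/2)/11 - 167*log(2)/330 + 7*log(7)/30.
Integral = F(9) - F(6) = -8*log(21/2)/11 - 167*log(5)/330 - 7*log(7)/30 + 167*log(2)/330 + 7*log(10)/30 + 8*log(15/2)/11.

Antiderivative: F(x) = -167*log(x - 4)/330 + 7*log(x + 1)/30 - 8*log(x + 3/2)/11; value = -8*log(21/2)/11 - 167*log(5)/330 - 7*log(7)/30 + 167*log(2)/330 + 7*log(10)/30 + 8*log(15/2)/11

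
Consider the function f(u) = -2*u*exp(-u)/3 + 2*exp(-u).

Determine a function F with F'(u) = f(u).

An antiderivative is F(u) = (2*u - 4)*exp(-u)/3.

Recognize the product-rule pattern: f = v'r + vr' with v = 2*u/3 - 4/3, r = exp(-u), so integration by parts undoes it.
Check: d/du[(2*u - 4)*exp(-u)/3] = (6 - 2*u)*exp(-u)/3, which equals f(u).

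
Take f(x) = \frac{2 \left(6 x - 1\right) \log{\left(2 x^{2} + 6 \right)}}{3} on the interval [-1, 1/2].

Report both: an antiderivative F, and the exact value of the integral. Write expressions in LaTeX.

Antiderivative: F(x) = \frac{2 \left(3 x^{2} \log{\left(2 x^{2} + 6 \right)} - 3 x^{2} - x \log{\left(2 x^{2} + 6 \right)} + 2 x + 9 \log{\left(x^{2} + 3 \right)} - 2 \sqrt{3} \operatorname{atan}{\left(\frac{\sqrt{3} x}{3} \right)}\right)}{3}; value = - 6 \log{\left(4 \right)} - \frac{8 \log{\left(8 \right)}}{3} - \frac{2 \sqrt{3} \pi}{9} - \frac{4 \sqrt{3} \operatorname{atan}{\left(\frac{\sqrt{3}}{6} \right)}}{3} + \frac{\log{\left(\frac{13}{2} \right)}}{6} + \frac{7}{2} + 6 \log{\left(\frac{13}{4} \right)}

Any candidate F(x) must reproduce f(x) exactly when differentiated.
F(x) = \frac{2 \left(3 x^{2} \log{\left(2 x^{2} + 6 \right)} - 3 x^{2} - x \log{\left(2 x^{2} + 6 \right)} + 2 x + 9 \log{\left(x^{2} + 3 \right)} - 2 \sqrt{3} \operatorname{atan}{\left(\frac{\sqrt{3} x}{3} \right)}\right)}{3} is an antiderivative of f.
Check: d/dx[\frac{2 \left(3 x^{2} \log{\left(2 x^{2} + 6 \right)} - 3 x^{2} - x \log{\left(2 x^{2} + 6 \right)} + 2 x + 9 \log{\left(x^{2} + 3 \right)} - 2 \sqrt{3} \operatorname{atan}{\left(\frac{\sqrt{3} x}{3} \right)}\right)}{3}] = 4 x \log{\left(x^{2} + 3 \right)} + 4 x \log{\left(2 \right)} - \frac{2 \log{\left(x^{2} + 3 \right)}}{3} - \frac{2 \log{\left(2 \right)}}{3}, which equals f(x).
F(1/2) = - \frac{4 \sqrt{3} \operatorname{atan}{\left(\frac{\sqrt{3}}{6} \right)}}{3} + \frac{1}{6} + \frac{\log{\left(\frac{13}{2} \right)}}{6} + 6 \log{\left(\frac{13}{4} \right)}; F(-1) = - \frac{10}{3} + \frac{2 \sqrt{3} \pi}{9} + \frac{8 \log{\left(8 \right)}}{3} + 6 \log{\left(4 \right)}.
Integral = F(1/2) - F(-1) = - 6 \log{\left(4 \right)} - \frac{8 \log{\left(8 \right)}}{3} - \frac{2 \sqrt{3} \pi}{9} - \frac{4 \sqrt{3} \operatorname{atan}{\left(\frac{\sqrt{3}}{6} \right)}}{3} + \frac{\log{\left(\frac{13}{2} \right)}}{6} + \frac{7}{2} + 6 \log{\left(\frac{13}{4} \right)}.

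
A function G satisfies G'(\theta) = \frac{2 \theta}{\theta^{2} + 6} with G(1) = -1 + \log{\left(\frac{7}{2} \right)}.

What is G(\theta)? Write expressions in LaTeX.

G'(\theta) matches the chain-rule pattern g'(h)*h' with inner function h(\theta) = \frac{\theta^{2}}{2} + 3; substituting u = h(\theta) collapses the integral.
A general antiderivative is \log{\left(\frac{\theta^{2}}{2} + 3 \right)} + C.
The condition gives C = -1 + \log{\left(\frac{7}{2} \right)} - (\log{\left(\frac{7}{2} \right)}) = -1.
So G(\theta) = \log{\left(\frac{\theta^{2}}{2} + 3 \right)} - 1.
Check: d/d\theta[\log{\left(\frac{\theta^{2}}{2} + 3 \right)} - 1] = \frac{2 \theta}{\theta^{2} + 6} = G'(\theta).

G(\theta) = \log{\left(\frac{\theta^{2}}{2} + 3 \right)} - 1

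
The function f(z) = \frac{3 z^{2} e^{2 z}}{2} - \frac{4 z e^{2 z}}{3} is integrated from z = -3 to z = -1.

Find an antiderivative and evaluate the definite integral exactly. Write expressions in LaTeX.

f has the shape u'v + uv' for u = \frac{3 z^{2}}{4} - \frac{17 z}{12} + \frac{17}{24} and v = e^{2 z} — it is the derivative of the product u*v.
F(z) = \frac{\left(18 z^{2} - 34 z + 17\right) e^{2 z}}{24} is an antiderivative of f.
Check: d/dz[\frac{\left(18 z^{2} - 34 z + 17\right) e^{2 z}}{24}] = \frac{3 z^{2} e^{2 z}}{2} - \frac{4 z e^{2 z}}{3} = f(z).
F(-1) = \frac{23}{8 e^{2}}; F(-3) = \frac{281}{24 e^{6}}.
Integral = F(-1) - F(-3) = - \frac{281}{24 e^{6}} + \frac{23}{8 e^{2}}.

Antiderivative: F(z) = \frac{\left(18 z^{2} - 34 z + 17\right) e^{2 z}}{24}; value = - \frac{281}{24 e^{6}} + \frac{23}{8 e^{2}}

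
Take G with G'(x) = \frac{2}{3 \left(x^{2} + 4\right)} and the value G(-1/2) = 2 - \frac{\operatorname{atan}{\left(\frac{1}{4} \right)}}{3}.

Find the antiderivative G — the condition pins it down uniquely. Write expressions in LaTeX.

G(x) = \frac{\operatorname{atan}{\left(\frac{x}{2} \right)}}{3} + 2

Any candidate G(x) must reproduce the stated G'(x) exactly.
A general antiderivative is \frac{\operatorname{atan}{\left(\frac{x}{2} \right)}}{3} + C.
The condition gives C = 2 - \frac{\operatorname{atan}{\left(\frac{1}{4} \right)}}{3} - (- \frac{\operatorname{atan}{\left(\frac{1}{4} \right)}}{3}) = 2.
So G(x) = \frac{\operatorname{atan}{\left(\frac{x}{2} \right)}}{3} + 2.
Check: d/dx[\frac{\operatorname{atan}{\left(\frac{x}{2} \right)}}{3} + 2] = \frac{2}{3 x^{2} + 12}, which equals G'(x).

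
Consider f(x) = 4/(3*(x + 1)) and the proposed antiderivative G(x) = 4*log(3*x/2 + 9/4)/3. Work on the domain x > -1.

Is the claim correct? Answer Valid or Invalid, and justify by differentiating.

Invalid: d/dx[G] - f = -4/(6*x**2 + 15*x + 9), which is not 0.

d/dx[G] = 8/(6*x + 9)
d/dx[G] - f(x) = -4/(6*x**2 + 15*x + 9) != 0.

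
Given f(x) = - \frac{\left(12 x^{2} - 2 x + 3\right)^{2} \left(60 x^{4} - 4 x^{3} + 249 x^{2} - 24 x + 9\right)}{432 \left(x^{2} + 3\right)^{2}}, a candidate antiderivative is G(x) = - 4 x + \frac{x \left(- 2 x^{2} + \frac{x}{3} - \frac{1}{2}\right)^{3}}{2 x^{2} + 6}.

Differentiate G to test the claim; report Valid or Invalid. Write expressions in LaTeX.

d/dx[G] = \frac{- 8640 x^{8} + 3456 x^{7} - 40608 x^{6} + 16432 x^{5} - 23688 x^{4} + 5280 x^{3} - 13581 x^{2} + 324 x - 15633}{432 x^{4} + 2592 x^{2} + 3888}
d/dx[G] - f(x) = -4 != 0.

Invalid: d/dx[G] - f = -4, which is not 0.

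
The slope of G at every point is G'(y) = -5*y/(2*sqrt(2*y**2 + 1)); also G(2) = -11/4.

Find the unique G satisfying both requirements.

The substitution u = 2*y**2 + 1 works: G'(y) is exactly (dG/du)*(du/dy) for that inner function.
A general antiderivative is -5*sqrt(2*y**2 + 1)/4 + C.
The condition gives C = -11/4 - (-15/4) = 1.
So G(y) = 1 - 5*sqrt(2*y**2 + 1)/4.
Check: d/dy[1 - 5*sqrt(2*y**2 + 1)/4] = -5*y/(2*sqrt(2*y**2 + 1)) = G'(y).

G(y) = 1 - 5*sqrt(2*y**2 + 1)/4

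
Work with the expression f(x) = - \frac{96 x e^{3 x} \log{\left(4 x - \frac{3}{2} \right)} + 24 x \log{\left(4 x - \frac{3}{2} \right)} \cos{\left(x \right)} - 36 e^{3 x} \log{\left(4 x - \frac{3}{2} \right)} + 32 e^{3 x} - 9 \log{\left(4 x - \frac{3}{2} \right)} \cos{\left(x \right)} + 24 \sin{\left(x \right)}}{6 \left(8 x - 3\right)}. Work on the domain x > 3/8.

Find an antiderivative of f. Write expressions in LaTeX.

f has the shape u'v + uv' for u = - \frac{2 e^{3 x}}{3} - \frac{\sin{\left(x \right)}}{2} and v = \log{\left(4 x - \frac{3}{2} \right)} — it is the derivative of the product u*v.
Check: d/dx[- \frac{2 e^{3 x} \log{\left(4 x - \frac{3}{2} \right)}}{3} - \frac{\log{\left(4 x - \frac{3}{2} \right)} \sin{\left(x \right)}}{2}] = \frac{- 96 x e^{3 x} \log{\left(4 x - \frac{3}{2} \right)} - 24 x \log{\left(4 x - \frac{3}{2} \right)} \cos{\left(x \right)} + 36 e^{3 x} \log{\left(4 x - \frac{3}{2} \right)} - 32 e^{3 x} + 9 \log{\left(4 x - \frac{3}{2} \right)} \cos{\left(x \right)} - 24 \sin{\left(x \right)}}{48 x - 18}, which equals f(x).

An antiderivative is F(x) = - \frac{2 e^{3 x} \log{\left(4 x - \frac{3}{2} \right)}}{3} - \frac{\log{\left(4 x - \frac{3}{2} \right)} \sin{\left(x \right)}}{2}.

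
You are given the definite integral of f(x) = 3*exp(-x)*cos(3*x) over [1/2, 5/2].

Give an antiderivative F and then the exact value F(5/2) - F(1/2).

An antiderivative F(x) passes only if d/dx[F] lands on f(x) exactly.
F(x) = (9*sin(3*x) - 3*cos(3*x))*exp(-x)/10 is an antiderivative of f.
Check: d/dx[(9*sin(3*x) - 3*cos(3*x))*exp(-x)/10] = 3*exp(-x)*cos(3*x) = f(x).
F(5/2) = -3*exp(-5/2)*cos(15/2)/10 + 9*exp(-5/2)*sin(15/2)/10; F(1/2) = -3*exp(-1/2)*cos(3/2)/10 + 9*exp(-1/2)*sin(3/2)/10.
Integral = F(5/2) - F(1/2) = -9*exp(-1/2)*sin(3/2)/10 - 3*exp(-5/2)*cos(15/2)/10 + 3*exp(-1/2)*cos(3/2)/10 + 9*exp(-5/2)*sin(15/2)/10.

Antiderivative: F(x) = (9*sin(3*x) - 3*cos(3*x))*exp(-x)/10; value = -9*exp(-1/2)*sin(3/2)/10 - 3*exp(-5/2)*cos(15/2)/10 + 3*exp(-1/2)*cos(3/2)/10 + 9*exp(-5/2)*sin(15/2)/10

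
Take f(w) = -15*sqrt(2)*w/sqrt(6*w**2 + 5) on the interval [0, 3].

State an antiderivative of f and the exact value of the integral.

Antiderivative: F(w) = -5*sqrt(2)*sqrt(6*w**2 + 5)/2; value = -5*sqrt(118)/2 + 5*sqrt(10)/2

f matches the chain-rule pattern g'(h)*h' with inner function h(w) = 3*w**2 + 5/2; substituting u = h(w) collapses the integral.
F(w) = -5*sqrt(2)*sqrt(6*w**2 + 5)/2 is an antiderivative of f.
Check: d/dw[-5*sqrt(2)*sqrt(6*w**2 + 5)/2] = -15*sqrt(2)*w/sqrt(6*w**2 + 5) = f(w).
F(3) = -5*sqrt(118)/2; F(0) = -5*sqrt(10)/2.
Integral = F(3) - F(0) = -5*sqrt(118)/2 + 5*sqrt(10)/2.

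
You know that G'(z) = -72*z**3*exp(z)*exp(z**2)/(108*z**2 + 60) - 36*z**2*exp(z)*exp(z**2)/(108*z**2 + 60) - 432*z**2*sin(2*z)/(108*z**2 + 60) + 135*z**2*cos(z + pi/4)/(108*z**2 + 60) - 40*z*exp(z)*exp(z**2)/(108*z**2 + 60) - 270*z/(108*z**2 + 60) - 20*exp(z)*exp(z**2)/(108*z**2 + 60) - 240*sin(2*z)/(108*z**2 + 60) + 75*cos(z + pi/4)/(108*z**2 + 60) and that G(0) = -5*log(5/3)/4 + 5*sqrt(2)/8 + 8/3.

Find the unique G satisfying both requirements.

The integrand splits into summands that can be handled one at a time.
A general antiderivative is -exp(z**2 + z)/3 - 5*log(3*z**2 + 5/3)/4 + 5*sin(z + pi/4)/4 + 2*cos(2*z) + C.
The condition gives C = -5*log(5/3)/4 + 5*sqrt(2)/8 + 8/3 - (-5*log(5/3)/4 + 5*sqrt(2)/8 + 5/3) = 1.
So G(z) = -exp(z)*exp(z**2)/3 - 5*log(3*z**2 + 5/3)/4 + 5*sin(z + pi/4)/4 + 2*cos(2*z) + 1.
Check: d/dz[-exp(z)*exp(z**2)/3 - 5*log(3*z**2 + 5/3)/4 + 5*sin(z + pi/4)/4 + 2*cos(2*z) + 1] = (-72*z**3*exp(z)*exp(z**2) - 36*z**2*exp(z)*exp(z**2) - 432*z**2*sin(2*z) + 135*z**2*cos(z + pi/4) - 40*z*exp(z)*exp(z**2) - 270*z - 20*exp(z)*exp(z**2) - 240*sin(2*z) + 75*cos(z + pi/4))/(108*z**2 + 60), which equals G'(z).

G(z) = -exp(z)*exp(z**2)/3 - 5*log(3*z**2 + 5/3)/4 + 5*sin(z + pi/4)/4 + 2*cos(2*z) + 1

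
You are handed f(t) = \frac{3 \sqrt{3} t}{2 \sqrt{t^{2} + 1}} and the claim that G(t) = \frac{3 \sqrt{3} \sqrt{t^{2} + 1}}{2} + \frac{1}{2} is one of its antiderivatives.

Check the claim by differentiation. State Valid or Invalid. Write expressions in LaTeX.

d/dt[G] = \frac{3 \sqrt{3} t}{2 \sqrt{t^{2} + 1}}
This equals f(t) exactly, so the claim holds.

Valid - differentiating G returns exactly f.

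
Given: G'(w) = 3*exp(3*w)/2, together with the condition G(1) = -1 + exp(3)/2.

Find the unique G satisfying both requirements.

G(w) = exp(3*w)/2 - 1

Since d/dw undoes antidifferentiation here, G(w) must give back the stated G'(w).
A general antiderivative is exp(3*w)/2 + C.
The condition gives C = -1 + exp(3)/2 - (exp(3)/2) = -1.
So G(w) = exp(3*w)/2 - 1.
Check: d/dw[exp(3*w)/2 - 1] = 3*exp(3*w)/2 = G'(w).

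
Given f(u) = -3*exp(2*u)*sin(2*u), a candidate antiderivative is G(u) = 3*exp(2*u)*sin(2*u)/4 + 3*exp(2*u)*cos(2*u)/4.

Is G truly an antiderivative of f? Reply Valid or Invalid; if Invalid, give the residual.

d/du[G] = 3*exp(2*u)*cos(2*u)
d/du[G] - f(u) = 3*exp(2*u)*sin(2*u) + 3*exp(2*u)*cos(2*u) != 0.

Invalid: d/du[G] - f = 3*exp(2*u)*sin(2*u) + 3*exp(2*u)*cos(2*u), which is not 0.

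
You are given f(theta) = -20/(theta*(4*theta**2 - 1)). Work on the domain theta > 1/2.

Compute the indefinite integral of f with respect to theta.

Factor the denominator (theta*(2*theta - 1)*(2*theta + 1)) and decompose: f = -20/(2*theta + 1) - 20/(2*theta - 1) + 20/theta; each piece integrates to a log, atan, or power term.
Check: d/dtheta[20*log(theta) - 10*log(4*theta**2 - 1)] = -20/(4*theta**3 - theta), which equals f(theta).

F(theta) = 20*log(theta) - 10*log(4*theta**2 - 1) + C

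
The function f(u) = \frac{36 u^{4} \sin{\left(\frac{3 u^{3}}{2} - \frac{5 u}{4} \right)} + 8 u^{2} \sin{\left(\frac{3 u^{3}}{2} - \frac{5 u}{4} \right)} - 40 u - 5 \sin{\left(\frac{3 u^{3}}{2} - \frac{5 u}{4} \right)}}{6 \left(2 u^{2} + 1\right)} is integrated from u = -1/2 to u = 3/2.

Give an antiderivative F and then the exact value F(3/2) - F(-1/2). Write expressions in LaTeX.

Any candidate F(u) must reproduce f(u) exactly when differentiated.
F(u) = - \frac{5 \log{\left(u^{2} + \frac{1}{2} \right)} + 2 \cos{\left(\frac{3 u^{3}}{2} - \frac{5 u}{4} \right)}}{3} is an antiderivative of f.
Check: d/du[- \frac{5 \log{\left(u^{2} + \frac{1}{2} \right)} + 2 \cos{\left(\frac{3 u^{3}}{2} - \frac{5 u}{4} \right)}}{3}] = \frac{36 u^{4} \sin{\left(\frac{3 u^{3}}{2} - \frac{5 u}{4} \right)} + 8 u^{2} \sin{\left(\frac{3 u^{3}}{2} - \frac{5 u}{4} \right)} - 40 u - 5 \sin{\left(\frac{3 u^{3}}{2} - \frac{5 u}{4} \right)}}{12 u^{2} + 6}, which equals f(u).
F(3/2) = - \frac{5 \log{\left(\frac{11}{4} \right)}}{3} - \frac{2 \cos{\left(\frac{51}{16} \right)}}{3}; F(-1/2) = - \frac{2 \cos{\left(\frac{7}{16} \right)}}{3} - \frac{5 \log{\left(\frac{3}{4} \right)}}{3}.
Integral = F(3/2) - F(-1/2) = - \frac{5 \log{\left(\frac{11}{4} \right)}}{3} + \frac{5 \log{\left(\frac{3}{4} \right)}}{3} + \frac{2 \cos{\left(\frac{7}{16} \right)}}{3} - \frac{2 \cos{\left(\frac{51}{16} \right)}}{3}.

Antiderivative: F(u) = - \frac{5 \log{\left(u^{2} + \frac{1}{2} \right)} + 2 \cos{\left(\frac{3 u^{3}}{2} - \frac{5 u}{4} \right)}}{3}; value = - \frac{5 \log{\left(\frac{11}{4} \right)}}{3} + \frac{5 \log{\left(\frac{3}{4} \right)}}{3} + \frac{2 \cos{\left(\frac{7}{16} \right)}}{3} - \frac{2 \cos{\left(\frac{51}{16} \right)}}{3}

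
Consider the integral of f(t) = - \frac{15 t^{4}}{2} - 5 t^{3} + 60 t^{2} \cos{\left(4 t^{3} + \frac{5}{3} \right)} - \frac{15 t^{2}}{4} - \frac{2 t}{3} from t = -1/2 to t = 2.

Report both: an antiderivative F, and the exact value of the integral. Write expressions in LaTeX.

The integrand splits into summands that can be handled one at a time.
F(t) = - \frac{18 t^{5} + 15 t^{4} + 15 t^{3} + 4 t^{2} - 60 \sin{\left(4 t^{3} + \frac{5}{3} \right)}}{12} is an antiderivative of f.
Check: d/dt[- \frac{18 t^{5} + 15 t^{4} + 15 t^{3} + 4 t^{2} - 60 \sin{\left(4 t^{3} + \frac{5}{3} \right)}}{12}] = - \frac{15 t^{4}}{2} - 5 t^{3} + 60 t^{2} \cos{\left(4 t^{3} + \frac{5}{3} \right)} - \frac{15 t^{2}}{4} - \frac{2 t}{3} = f(t).
F(2) = - \frac{238}{3} + 5 \sin{\left(\frac{101}{3} \right)}; F(-1/2) = \frac{1}{24} + 5 \sin{\left(\frac{7}{6} \right)}.
Integral = F(2) - F(-1/2) = - \frac{635}{8} - 5 \sin{\left(\frac{7}{6} \right)} + 5 \sin{\left(\frac{101}{3} \right)}.

Antiderivative: F(t) = - \frac{18 t^{5} + 15 t^{4} + 15 t^{3} + 4 t^{2} - 60 \sin{\left(4 t^{3} + \frac{5}{3} \right)}}{12}; value = - \frac{635}{8} - 5 \sin{\left(\frac{7}{6} \right)} + 5 \sin{\left(\frac{101}{3} \right)}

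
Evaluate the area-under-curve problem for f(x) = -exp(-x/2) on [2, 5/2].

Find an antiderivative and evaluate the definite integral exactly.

Antiderivative: F(x) = 2*exp(-x/2); value = -2*exp(-1) + 2*exp(-5/4)

A candidate is checked by its d/dx: the result must match f(x).
F(x) = 2*exp(-x/2) is an antiderivative of f.
Check: d/dx[2*exp(-x/2)] = -exp(-x/2) = f(x).
F(5/2) = 2*exp(-5/4); F(2) = 2*exp(-1).
Integral = F(5/2) - F(2) = -2*exp(-1) + 2*exp(-5/4).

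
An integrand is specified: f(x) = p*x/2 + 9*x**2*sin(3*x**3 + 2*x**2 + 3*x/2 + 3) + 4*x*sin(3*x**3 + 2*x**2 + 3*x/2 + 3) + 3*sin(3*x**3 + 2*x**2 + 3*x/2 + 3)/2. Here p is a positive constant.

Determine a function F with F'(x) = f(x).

An antiderivative is F(x) = p*x**2/4 - cos(3*x**3 + 2*x**2 + 3*x/2 + 3).

Integrate term by term and add the pieces.
Check: d/dx[p*x**2/4 - cos(3*x**3 + 2*x**2 + 3*x/2 + 3)] = p*x/2 + 9*x**2*sin(3*x**3 + 2*x**2 + 3*x/2 + 3) + 4*x*sin(3*x**3 + 2*x**2 + 3*x/2 + 3) + 3*sin(3*x**3 + 2*x**2 + 3*x/2 + 3)/2 = f(x).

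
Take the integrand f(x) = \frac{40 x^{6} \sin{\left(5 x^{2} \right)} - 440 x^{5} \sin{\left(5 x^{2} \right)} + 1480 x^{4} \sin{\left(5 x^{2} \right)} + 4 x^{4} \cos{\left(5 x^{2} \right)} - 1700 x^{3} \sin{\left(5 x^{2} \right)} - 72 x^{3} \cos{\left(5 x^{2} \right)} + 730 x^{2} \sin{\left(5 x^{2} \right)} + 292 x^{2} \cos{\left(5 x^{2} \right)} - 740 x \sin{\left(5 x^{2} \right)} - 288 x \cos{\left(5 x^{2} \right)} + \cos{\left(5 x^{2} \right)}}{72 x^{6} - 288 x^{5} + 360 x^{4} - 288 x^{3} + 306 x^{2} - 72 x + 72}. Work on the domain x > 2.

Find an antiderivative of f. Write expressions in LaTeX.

f has the shape u'v + uv' for u = \frac{1}{2 x^{2} + 1} - \frac{1}{6 \left(3 x - 6\right)} and v = \cos{\left(5 x^{2} \right)} — it is the derivative of the product u*v.
Check: d/dx[\frac{\cos{\left(5 x^{2} \right)}}{2 x^{2} + 1} - \frac{\cos{\left(5 x^{2} \right)}}{18 x - 36}] = \frac{40 x^{6} \sin{\left(5 x^{2} \right)} - 440 x^{5} \sin{\left(5 x^{2} \right)} + 1480 x^{4} \sin{\left(5 x^{2} \right)} + 4 x^{4} \cos{\left(5 x^{2} \right)} - 1700 x^{3} \sin{\left(5 x^{2} \right)} - 72 x^{3} \cos{\left(5 x^{2} \right)} + 730 x^{2} \sin{\left(5 x^{2} \right)} + 292 x^{2} \cos{\left(5 x^{2} \right)} - 740 x \sin{\left(5 x^{2} \right)} - 288 x \cos{\left(5 x^{2} \right)} + \cos{\left(5 x^{2} \right)}}{72 x^{6} - 288 x^{5} + 360 x^{4} - 288 x^{3} + 306 x^{2} - 72 x + 72} = f(x).

An antiderivative is F(x) = \frac{\cos{\left(5 x^{2} \right)}}{2 x^{2} + 1} - \frac{\cos{\left(5 x^{2} \right)}}{18 x - 36}.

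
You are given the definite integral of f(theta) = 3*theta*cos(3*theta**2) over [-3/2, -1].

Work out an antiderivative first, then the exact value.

Antiderivative: F(theta) = sin(3*theta**2)/2; value = -sin(27/4)/2 + sin(3)/2

The substitution u = 3*theta**2 works: f is exactly (dF/du)*(du/dtheta) for that inner function.
F(theta) = sin(3*theta**2)/2 is an antiderivative of f.
Check: d/dtheta[sin(3*theta**2)/2] = 3*theta*cos(3*theta**2) = f(theta).
F(-1) = sin(3)/2; F(-3/2) = sin(27/4)/2.
Integral = F(-1) - F(-3/2) = -sin(27/4)/2 + sin(3)/2.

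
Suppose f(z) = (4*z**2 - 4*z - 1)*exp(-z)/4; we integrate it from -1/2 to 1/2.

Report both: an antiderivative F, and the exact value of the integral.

Recognize the product-rule pattern: f = u'v + uv' with u = -z**2 - z - 3/4, v = exp(-z), so integration by parts undoes it.
F(z) = -(4*z**2 + 4*z + 3)*exp(-z)/4 is an antiderivative of f.
Check: d/dz[-(4*z**2 + 4*z + 3)*exp(-z)/4] = (4*z**2 - 4*z - 1)*exp(-z)/4 = f(z).
F(1/2) = -3*exp(-1/2)/2; F(-1/2) = -exp(1/2)/2.
Integral = F(1/2) - F(-1/2) = -3*exp(-1/2)/2 + exp(1/2)/2.

Antiderivative: F(z) = -(4*z**2 + 4*z + 3)*exp(-z)/4; value = -3*exp(-1/2)/2 + exp(1/2)/2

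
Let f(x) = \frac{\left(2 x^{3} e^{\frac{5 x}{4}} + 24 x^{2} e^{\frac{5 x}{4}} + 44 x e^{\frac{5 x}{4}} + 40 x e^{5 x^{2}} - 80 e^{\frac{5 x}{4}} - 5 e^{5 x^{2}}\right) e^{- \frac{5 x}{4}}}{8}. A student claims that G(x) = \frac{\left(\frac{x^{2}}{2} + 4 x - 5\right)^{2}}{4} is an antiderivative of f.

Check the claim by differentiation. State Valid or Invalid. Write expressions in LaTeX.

d/dx[G] = \frac{x^{3}}{4} + 3 x^{2} + \frac{11 x}{2} - 10
d/dx[G] - f(x) = \frac{\left(- 40 x e^{5 x^{2}} + 5 e^{5 x^{2}}\right) e^{- \frac{5 x}{4}}}{8} != 0.

Invalid: d/dx[G] - f = \frac{\left(- 40 x e^{5 x^{2}} + 5 e^{5 x^{2}}\right) e^{- \frac{5 x}{4}}}{8}, which is not 0.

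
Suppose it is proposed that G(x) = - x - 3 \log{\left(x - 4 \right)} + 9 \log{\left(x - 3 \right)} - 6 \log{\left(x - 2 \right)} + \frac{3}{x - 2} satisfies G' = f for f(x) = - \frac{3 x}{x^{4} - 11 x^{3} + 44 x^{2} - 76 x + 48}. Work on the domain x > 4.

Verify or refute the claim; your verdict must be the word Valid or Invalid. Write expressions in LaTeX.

Invalid: d/dx[G] - f = -1, which is not 0.

d/dx[G] = \frac{- x^{4} + 11 x^{3} - 44 x^{2} + 73 x - 48}{x^{4} - 11 x^{3} + 44 x^{2} - 76 x + 48}
d/dx[G] - f(x) = -1 != 0.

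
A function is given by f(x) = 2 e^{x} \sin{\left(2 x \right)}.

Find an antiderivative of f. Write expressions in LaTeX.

Since d/dx undoes antidifferentiation here, F'(x) = f(x) is required of F(x).
Check: d/dx[\frac{2 \left(\sin{\left(2 x \right)} - 2 \cos{\left(2 x \right)}\right) e^{x}}{5}] = 2 e^{x} \sin{\left(2 x \right)} = f(x).

An antiderivative is F(x) = \frac{2 \left(\sin{\left(2 x \right)} - 2 \cos{\left(2 x \right)}\right) e^{x}}{5}.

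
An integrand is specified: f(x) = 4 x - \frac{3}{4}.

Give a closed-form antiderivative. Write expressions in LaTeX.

An antiderivative is F(x) = 2 x^{2} - \frac{3 x}{4}.

Differentiate the proposed F(x) back; it has to land on f(x) exactly.
Check: d/dx[2 x^{2} - \frac{3 x}{4}] = 4 x - \frac{3}{4} = f(x).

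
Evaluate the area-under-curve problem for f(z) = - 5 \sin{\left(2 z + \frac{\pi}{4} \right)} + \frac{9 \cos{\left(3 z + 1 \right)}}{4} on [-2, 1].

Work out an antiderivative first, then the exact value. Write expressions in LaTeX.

Integrate term by term and add the pieces.
F(z) = \frac{3 \sin{\left(3 z + 1 \right)} + 10 \cos{\left(2 z + \frac{\pi}{4} \right)}}{4} is an antiderivative of f.
Check: d/dz[\frac{3 \sin{\left(3 z + 1 \right)} + 10 \cos{\left(2 z + \frac{\pi}{4} \right)}}{4}] = - 5 \sin{\left(2 z + \frac{\pi}{4} \right)} + \frac{9 \cos{\left(3 z + 1 \right)}}{4} = f(z).
F(1) = \frac{5 \cos{\left(\frac{\pi}{4} + 2 \right)}}{2} + \frac{3 \sin{\left(4 \right)}}{4}; F(-2) = \frac{5 \sin{\left(\frac{\pi}{4} + 4 \right)}}{2} - \frac{3 \sin{\left(5 \right)}}{4}.
Integral = F(1) - F(-2) = \frac{5 \cos{\left(\frac{\pi}{4} + 2 \right)}}{2} + \frac{3 \sin{\left(5 \right)}}{4} + \frac{3 \sin{\left(4 \right)}}{4} - \frac{5 \sin{\left(\frac{\pi}{4} + 4 \right)}}{2}.

Antiderivative: F(z) = \frac{3 \sin{\left(3 z + 1 \right)} + 10 \cos{\left(2 z + \frac{\pi}{4} \right)}}{4}; value = \frac{5 \cos{\left(\frac{\pi}{4} + 2 \right)}}{2} + \frac{3 \sin{\left(5 \right)}}{4} + \frac{3 \sin{\left(4 \right)}}{4} - \frac{5 \sin{\left(\frac{\pi}{4} + 4 \right)}}{2}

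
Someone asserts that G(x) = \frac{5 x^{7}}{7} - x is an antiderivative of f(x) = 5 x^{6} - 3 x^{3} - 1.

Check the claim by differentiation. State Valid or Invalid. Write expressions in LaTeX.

Invalid: d/dx[G] - f = 3 x^{3}, which is not 0.

d/dx[G] = 5 x^{6} - 1
d/dx[G] - f(x) = 3 x^{3} != 0.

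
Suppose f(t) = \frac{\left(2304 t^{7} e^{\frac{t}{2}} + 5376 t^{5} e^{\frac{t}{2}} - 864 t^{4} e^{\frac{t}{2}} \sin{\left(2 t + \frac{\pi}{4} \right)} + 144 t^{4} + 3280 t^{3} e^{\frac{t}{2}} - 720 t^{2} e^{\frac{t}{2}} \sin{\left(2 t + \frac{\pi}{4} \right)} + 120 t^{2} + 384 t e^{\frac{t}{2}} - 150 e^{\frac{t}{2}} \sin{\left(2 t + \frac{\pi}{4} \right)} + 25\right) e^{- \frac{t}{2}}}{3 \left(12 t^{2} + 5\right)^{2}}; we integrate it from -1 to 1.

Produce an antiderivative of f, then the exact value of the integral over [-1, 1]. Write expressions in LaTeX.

Check any antiderivative F(t) by computing F'(t) and comparing it with f(t).
F(t) = \frac{\left(96 t^{6} e^{\frac{t}{2}} + 328 t^{4} e^{\frac{t}{2}} + 72 t^{2} e^{\frac{t}{2}} \cos{\left(2 t + \frac{\pi}{4} \right)} - 60 t^{2} e^{\frac{t}{2}} - 48 t^{2} + 30 e^{\frac{t}{2}} \cos{\left(2 t + \frac{\pi}{4} \right)} - 57 e^{\frac{t}{2}} - 20\right) e^{- \frac{t}{2}}}{6 \left(12 t^{2} + 5\right)} is an antiderivative of f.
Check: d/dt[\frac{\left(96 t^{6} e^{\frac{t}{2}} + 328 t^{4} e^{\frac{t}{2}} + 72 t^{2} e^{\frac{t}{2}} \cos{\left(2 t + \frac{\pi}{4} \right)} - 60 t^{2} e^{\frac{t}{2}} - 48 t^{2} + 30 e^{\frac{t}{2}} \cos{\left(2 t + \frac{\pi}{4} \right)} - 57 e^{\frac{t}{2}} - 20\right) e^{- \frac{t}{2}}}{6 \left(12 t^{2} + 5\right)}] = \frac{2304 t^{7} e^{\frac{t}{2}} + 5376 t^{5} e^{\frac{t}{2}} - 864 t^{4} e^{\frac{t}{2}} \sin{\left(2 t + \frac{\pi}{4} \right)} + 144 t^{4} + 3280 t^{3} e^{\frac{t}{2}} - 720 t^{2} e^{\frac{t}{2}} \sin{\left(2 t + \frac{\pi}{4} \right)} + 120 t^{2} + 384 t e^{\frac{t}{2}} - 150 e^{\frac{t}{2}} \sin{\left(2 t + \frac{\pi}{4} \right)} + 25}{432 t^{4} e^{\frac{t}{2}} + 360 t^{2} e^{\frac{t}{2}} + 75 e^{\frac{t}{2}}}, which equals f(t).
F(1) = \cos{\left(\frac{\pi}{4} + 2 \right)} - \frac{2}{3 e^{\frac{1}{2}}} + \frac{307}{102}; F(-1) = - \frac{2 e^{\frac{1}{2}}}{3} + \sin{\left(\frac{\pi}{4} + 2 \right)} + \frac{307}{102}.
Integral = F(1) - F(-1) = \cos{\left(\frac{\pi}{4} + 2 \right)} - \frac{2}{3 e^{\frac{1}{2}}} - \sin{\left(\frac{\pi}{4} + 2 \right)} + \frac{2 e^{\frac{1}{2}}}{3}.

Antiderivative: F(t) = \frac{\left(96 t^{6} e^{\frac{t}{2}} + 328 t^{4} e^{\frac{t}{2}} + 72 t^{2} e^{\frac{t}{2}} \cos{\left(2 t + \frac{\pi}{4} \right)} - 60 t^{2} e^{\frac{t}{2}} - 48 t^{2} + 30 e^{\frac{t}{2}} \cos{\left(2 t + \frac{\pi}{4} \right)} - 57 e^{\frac{t}{2}} - 20\right) e^{- \frac{t}{2}}}{6 \left(12 t^{2} + 5\right)}; value = \cos{\left(\frac{\pi}{4} + 2 \right)} - \frac{2}{3 e^{\frac{1}{2}}} - \sin{\left(\frac{\pi}{4} + 2 \right)} + \frac{2 e^{\frac{1}{2}}}{3}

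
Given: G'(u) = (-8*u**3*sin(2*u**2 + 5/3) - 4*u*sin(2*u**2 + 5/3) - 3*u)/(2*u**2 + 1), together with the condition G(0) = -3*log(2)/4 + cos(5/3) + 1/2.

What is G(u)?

G(u) = -3*log(4*u**2 + 2)/4 + cos(2*u**2 + 5/3) + 1/2

The proposed G(u) is checked by its d/du: the result must match the given G'(u).
A general antiderivative is -3*log(4*u**2 + 2)/4 + cos(2*u**2 + 5/3) + C.
The condition gives C = -3*log(2)/4 + cos(5/3) + 1/2 - (-3*log(2)/4 + cos(5/3)) = 1/2.
So G(u) = -3*log(4*u**2 + 2)/4 + cos(2*u**2 + 5/3) + 1/2.
Check: d/du[-3*log(4*u**2 + 2)/4 + cos(2*u**2 + 5/3) + 1/2] = (-8*u**3*sin(2*u**2 + 5/3) - 4*u*sin(2*u**2 + 5/3) - 3*u)/(2*u**2 + 1) = G'(u).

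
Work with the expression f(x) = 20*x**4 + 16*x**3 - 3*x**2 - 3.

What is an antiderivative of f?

Integrate term by term and add the pieces.
Check: d/dx[x*(4*x**4 + 4*x**3 - x**2 - 3)] = 20*x**4 + 16*x**3 - 3*x**2 - 3 = f(x).

An antiderivative is F(x) = x*(4*x**4 + 4*x**3 - x**2 - 3).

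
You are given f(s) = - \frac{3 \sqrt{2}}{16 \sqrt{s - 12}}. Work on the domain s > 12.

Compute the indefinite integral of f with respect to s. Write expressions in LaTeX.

F(s) = - \frac{3 \sqrt{2} \sqrt{s - 12}}{8} + C

An antiderivative F(s) passes only if d/ds[F] lands on f(s) exactly.
Check: d/ds[- \frac{3 \sqrt{2} \sqrt{s - 12}}{8}] = - \frac{3 \sqrt{2}}{16 \sqrt{s - 12}} = f(s).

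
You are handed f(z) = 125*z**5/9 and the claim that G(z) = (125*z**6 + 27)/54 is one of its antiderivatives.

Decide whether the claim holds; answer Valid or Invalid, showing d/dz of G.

Valid - differentiating G returns exactly f.

d/dz[G] = 125*z**5/9
This equals f(z) exactly, so the claim holds.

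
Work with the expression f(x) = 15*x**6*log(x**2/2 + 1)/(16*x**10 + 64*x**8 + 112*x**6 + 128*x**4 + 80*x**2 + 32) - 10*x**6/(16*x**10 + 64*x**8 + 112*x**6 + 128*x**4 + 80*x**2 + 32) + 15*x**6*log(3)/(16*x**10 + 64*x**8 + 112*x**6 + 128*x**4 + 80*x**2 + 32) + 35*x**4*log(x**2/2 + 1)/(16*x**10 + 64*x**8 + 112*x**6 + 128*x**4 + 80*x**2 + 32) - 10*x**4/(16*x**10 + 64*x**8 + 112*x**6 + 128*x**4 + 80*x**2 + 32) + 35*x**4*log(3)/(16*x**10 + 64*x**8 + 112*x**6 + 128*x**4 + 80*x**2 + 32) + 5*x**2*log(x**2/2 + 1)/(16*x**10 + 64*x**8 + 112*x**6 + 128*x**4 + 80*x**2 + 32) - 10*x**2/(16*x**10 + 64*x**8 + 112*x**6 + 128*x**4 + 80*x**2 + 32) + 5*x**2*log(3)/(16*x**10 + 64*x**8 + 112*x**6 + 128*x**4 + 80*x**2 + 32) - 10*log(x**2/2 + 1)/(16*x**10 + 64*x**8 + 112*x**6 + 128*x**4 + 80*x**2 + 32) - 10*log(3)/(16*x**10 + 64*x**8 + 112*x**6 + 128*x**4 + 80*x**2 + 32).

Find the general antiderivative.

Integrate term by term and add the pieces.
Check: d/dx[-5*x*log(3*x**2/2 + 3)/(16*(x**4 + x**2 + 1))] = (15*x**6*log(x**2/2 + 1) - 10*x**6 + 15*x**6*log(3) + 35*x**4*log(x**2/2 + 1) - 10*x**4 + 35*x**4*log(3) + 5*x**2*log(x**2/2 + 1) - 10*x**2 + 5*x**2*log(3) - 10*log(x**2/2 + 1) - 10*log(3))/(16*x**10 + 64*x**8 + 112*x**6 + 128*x**4 + 80*x**2 + 32), which equals f(x).

F(x) = -5*x*log(3*x**2/2 + 3)/(16*(x**4 + x**2 + 1)) + C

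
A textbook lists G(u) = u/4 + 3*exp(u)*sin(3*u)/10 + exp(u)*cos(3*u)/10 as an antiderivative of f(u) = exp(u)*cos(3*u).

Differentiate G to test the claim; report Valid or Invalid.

Invalid: d/du[G] - f = 1/4, which is not 0.

d/du[G] = exp(u)*cos(3*u) + 1/4
d/du[G] - f(u) = 1/4 != 0.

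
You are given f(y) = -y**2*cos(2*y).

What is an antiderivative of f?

Any candidate F(y) must reproduce f(y) exactly when differentiated.
Check: d/dy[-y**2*sin(2*y)/2 - y*cos(2*y)/2 + sin(2*y)/4] = -y**2*cos(2*y) = f(y).

An antiderivative is F(y) = -y**2*sin(2*y)/2 - y*cos(2*y)/2 + sin(2*y)/4.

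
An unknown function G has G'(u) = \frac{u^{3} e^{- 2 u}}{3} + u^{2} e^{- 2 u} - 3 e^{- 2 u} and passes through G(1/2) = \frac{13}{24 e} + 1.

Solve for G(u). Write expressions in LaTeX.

G'(u) has the shape v'r + vr' for v = - \frac{u^{3}}{6} - \frac{3 u^{2}}{4} - \frac{3 u}{4} + \frac{9}{8} and r = e^{- 2 u} — it is the derivative of the product v*r.
A general antiderivative is \frac{\left(- 4 u^{3} - 18 u^{2} - 18 u + 27\right) e^{- 2 u}}{24} + C.
The condition gives C = \frac{13}{24 e} + 1 - (\frac{13}{24 e}) = 1.
So G(u) = \frac{\left(- 4 u^{3} - 18 u^{2} - 18 u + 24 e^{2 u} + 27\right) e^{- 2 u}}{24}.
Check: d/du[\frac{\left(- 4 u^{3} - 18 u^{2} - 18 u + 24 e^{2 u} + 27\right) e^{- 2 u}}{24}] = \frac{\left(u^{3} + 3 u^{2} - 9\right) e^{- 2 u}}{3}, which equals G'(u).

G(u) = \frac{\left(- 4 u^{3} - 18 u^{2} - 18 u + 24 e^{2 u} + 27\right) e^{- 2 u}}{24}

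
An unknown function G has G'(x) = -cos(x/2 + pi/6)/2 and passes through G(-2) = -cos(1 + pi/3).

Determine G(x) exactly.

The proposed G(x) is checked by its d/dx: the result must match the given G'(x).
A general antiderivative is -sin(x/2 + pi/6) + C.
The condition gives C = -cos(1 + pi/3) - (-cos(1 + pi/3)) = 0.
So G(x) = -sin(x/2 + pi/6).
Check: d/dx[-sin(x/2 + pi/6)] = -cos(x/2 + pi/6)/2 = G'(x).

G(x) = -sin(x/2 + pi/6)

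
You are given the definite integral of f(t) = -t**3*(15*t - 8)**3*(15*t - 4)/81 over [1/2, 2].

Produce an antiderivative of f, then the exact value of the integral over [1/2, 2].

Antiderivative: F(t) = -2*(5*t**2/2 - 4*t/3)**4; value = -319837525/55296

The substitution u = 5*t**2/2 - 4*t/3 works: f is exactly (dF/du)*(du/dt) for that inner function.
F(t) = -2*(5*t**2/2 - 4*t/3)**4 is an antiderivative of f.
Check: d/dt[-2*(5*t**2/2 - 4*t/3)**4] = -625*t**7 + 3500*t**6/3 - 800*t**5 + 6400*t**4/27 - 2048*t**3/81, which equals f(t).
F(2) = -468512/81; F(1/2) = -1/165888.
Integral = F(2) - F(1/2) = -319837525/55296.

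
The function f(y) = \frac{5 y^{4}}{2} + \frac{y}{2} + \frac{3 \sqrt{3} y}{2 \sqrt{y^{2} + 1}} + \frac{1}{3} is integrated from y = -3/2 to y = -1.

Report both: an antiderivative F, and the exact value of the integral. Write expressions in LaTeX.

Integrate term by term and add the pieces.
F(y) = \frac{y^{5}}{2} + \frac{y^{2}}{4} + \frac{y}{3} + \frac{3 \sqrt{3} \sqrt{y^{2} + 1}}{2} is an antiderivative of f.
Check: d/dy[\frac{y^{5}}{2} + \frac{y^{2}}{4} + \frac{y}{3} + \frac{3 \sqrt{3} \sqrt{y^{2} + 1}}{2}] = \frac{15 y^{4} \sqrt{y^{2} + 1} + 3 y \sqrt{y^{2} + 1} + 9 \sqrt{3} y + 2 \sqrt{y^{2} + 1}}{6 \sqrt{y^{2} + 1}}, which equals f(y).
F(-1) = - \frac{7}{12} + \frac{3 \sqrt{6}}{2}; F(-3/2) = - \frac{239}{64} + \frac{3 \sqrt{39}}{4}.
Integral = F(-1) - F(-3/2) = - \frac{3 \sqrt{39}}{4} + \frac{605}{192} + \frac{3 \sqrt{6}}{2}.

Antiderivative: F(y) = \frac{y^{5}}{2} + \frac{y^{2}}{4} + \frac{y}{3} + \frac{3 \sqrt{3} \sqrt{y^{2} + 1}}{2}; value = - \frac{3 \sqrt{39}}{4} + \frac{605}{192} + \frac{3 \sqrt{6}}{2}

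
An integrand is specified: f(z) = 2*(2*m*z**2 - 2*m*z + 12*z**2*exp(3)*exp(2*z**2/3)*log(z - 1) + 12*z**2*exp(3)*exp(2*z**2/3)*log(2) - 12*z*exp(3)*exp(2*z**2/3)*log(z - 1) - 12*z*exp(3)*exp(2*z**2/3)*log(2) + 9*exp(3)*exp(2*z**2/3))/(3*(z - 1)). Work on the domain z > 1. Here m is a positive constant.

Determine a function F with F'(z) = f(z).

An antiderivative is F(z) = 2*(m*z**2 + 9*exp(3)*exp(2*z**2/3)*log(2*z - 2))/3.

A candidate is checked by its d/dz: the result must match f(z).
Check: d/dz[2*(m*z**2 + 9*exp(3)*exp(2*z**2/3)*log(2*z - 2))/3] = (4*m*z**2 - 4*m*z + 24*z**2*exp(3)*exp(2*z**2/3)*log(z - 1) + 24*z**2*exp(3)*exp(2*z**2/3)*log(2) - 24*z*exp(3)*exp(2*z**2/3)*log(z - 1) - 24*z*exp(3)*exp(2*z**2/3)*log(2) + 18*exp(3)*exp(2*z**2/3))/(3*z - 3), which equals f(z).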